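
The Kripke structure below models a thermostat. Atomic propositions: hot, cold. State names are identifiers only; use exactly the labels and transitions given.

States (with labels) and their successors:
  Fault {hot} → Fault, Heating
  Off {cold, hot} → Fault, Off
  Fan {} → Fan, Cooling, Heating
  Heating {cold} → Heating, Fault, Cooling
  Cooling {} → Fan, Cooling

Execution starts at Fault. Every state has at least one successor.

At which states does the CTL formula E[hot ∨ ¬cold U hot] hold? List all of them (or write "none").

States satisfying hot ∨ ¬cold: {Fault, Off, Fan, Cooling}.
States satisfying hot: {Fault, Off}.
States satisfying E[hot ∨ ¬cold U hot]: {Fault, Off}.

{Fault, Off}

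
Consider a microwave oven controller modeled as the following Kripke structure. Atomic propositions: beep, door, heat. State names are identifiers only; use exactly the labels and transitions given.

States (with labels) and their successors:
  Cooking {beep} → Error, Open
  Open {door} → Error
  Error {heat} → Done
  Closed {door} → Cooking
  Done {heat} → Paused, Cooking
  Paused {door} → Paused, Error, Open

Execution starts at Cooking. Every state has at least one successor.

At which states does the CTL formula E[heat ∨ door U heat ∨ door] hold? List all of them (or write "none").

{Open, Error, Closed, Done, Paused}

States satisfying heat ∨ door: {Open, Error, Closed, Done, Paused}.
States satisfying E[heat ∨ door U heat ∨ door]: {Open, Error, Closed, Done, Paused}.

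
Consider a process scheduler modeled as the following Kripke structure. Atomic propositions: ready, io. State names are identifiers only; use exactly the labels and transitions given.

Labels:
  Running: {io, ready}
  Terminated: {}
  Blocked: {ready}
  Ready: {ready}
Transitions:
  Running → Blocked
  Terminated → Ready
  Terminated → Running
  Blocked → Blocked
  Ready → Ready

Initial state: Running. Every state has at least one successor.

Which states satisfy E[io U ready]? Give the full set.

States satisfying io: {Running}.
States satisfying ready: {Running, Blocked, Ready}.
States satisfying E[io U ready]: {Running, Blocked, Ready}.

{Running, Blocked, Ready}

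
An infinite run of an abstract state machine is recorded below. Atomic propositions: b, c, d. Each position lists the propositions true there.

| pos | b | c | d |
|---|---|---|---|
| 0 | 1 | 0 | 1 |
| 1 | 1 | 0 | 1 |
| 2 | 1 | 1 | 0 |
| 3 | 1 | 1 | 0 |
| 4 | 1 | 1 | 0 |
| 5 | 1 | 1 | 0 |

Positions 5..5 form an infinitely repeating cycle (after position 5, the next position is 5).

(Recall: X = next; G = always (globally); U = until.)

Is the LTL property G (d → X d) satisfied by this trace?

d → X d must hold at every position from 0 onward. It fails at position 1, so G (d → X d) is false.
Positions where d holds: 0, 1.
Check X d at each: 0→ok, 1→fails.

Does not hold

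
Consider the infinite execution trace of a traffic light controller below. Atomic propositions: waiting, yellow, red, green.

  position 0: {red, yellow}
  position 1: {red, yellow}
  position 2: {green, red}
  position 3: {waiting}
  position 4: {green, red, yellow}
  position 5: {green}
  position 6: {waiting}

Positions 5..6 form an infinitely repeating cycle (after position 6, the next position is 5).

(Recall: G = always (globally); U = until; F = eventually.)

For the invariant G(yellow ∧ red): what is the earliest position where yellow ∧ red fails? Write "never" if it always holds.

2

Check yellow ∧ red at each position in order: 0 ✓, 1 ✓.
At position 2 the labels are {green, red}, so yellow ∧ red is false there. This is the first violation.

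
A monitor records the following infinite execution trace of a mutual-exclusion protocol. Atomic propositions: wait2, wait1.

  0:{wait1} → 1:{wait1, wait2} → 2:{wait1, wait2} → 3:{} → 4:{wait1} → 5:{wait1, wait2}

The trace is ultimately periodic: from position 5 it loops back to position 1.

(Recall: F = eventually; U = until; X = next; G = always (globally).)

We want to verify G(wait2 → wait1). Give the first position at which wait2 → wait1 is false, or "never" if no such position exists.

never

wait2 → wait1 holds at every position 0..5, and those are all the positions the trace ever visits, so the invariant G(wait2 → wait1) is never violated.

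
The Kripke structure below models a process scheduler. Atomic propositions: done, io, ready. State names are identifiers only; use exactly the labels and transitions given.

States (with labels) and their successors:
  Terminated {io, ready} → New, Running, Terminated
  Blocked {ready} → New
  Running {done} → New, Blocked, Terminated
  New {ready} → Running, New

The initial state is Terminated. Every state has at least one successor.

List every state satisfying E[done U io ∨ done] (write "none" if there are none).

States satisfying done: {Running}.
States satisfying io ∨ done: {Terminated, Running}.
States satisfying E[done U io ∨ done]: {Terminated, Running}.

{Terminated, Running}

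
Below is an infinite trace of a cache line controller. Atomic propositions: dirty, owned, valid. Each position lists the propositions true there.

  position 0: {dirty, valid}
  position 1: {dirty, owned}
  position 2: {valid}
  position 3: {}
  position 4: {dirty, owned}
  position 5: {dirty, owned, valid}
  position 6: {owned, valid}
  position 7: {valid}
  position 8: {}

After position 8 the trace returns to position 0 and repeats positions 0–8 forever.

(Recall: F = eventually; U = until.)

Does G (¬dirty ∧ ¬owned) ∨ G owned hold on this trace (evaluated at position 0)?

Does not hold

¬dirty ∧ ¬owned must hold at every position from 0 onward. It fails at position 0, so G (¬dirty ∧ ¬owned) is false.
owned must hold at every position from 0 onward. It fails at position 0, so G owned is false.
At position 0: G (¬dirty ∧ ¬owned) is false; G owned is false; so G (¬dirty ∧ ¬owned) ∨ G owned is false.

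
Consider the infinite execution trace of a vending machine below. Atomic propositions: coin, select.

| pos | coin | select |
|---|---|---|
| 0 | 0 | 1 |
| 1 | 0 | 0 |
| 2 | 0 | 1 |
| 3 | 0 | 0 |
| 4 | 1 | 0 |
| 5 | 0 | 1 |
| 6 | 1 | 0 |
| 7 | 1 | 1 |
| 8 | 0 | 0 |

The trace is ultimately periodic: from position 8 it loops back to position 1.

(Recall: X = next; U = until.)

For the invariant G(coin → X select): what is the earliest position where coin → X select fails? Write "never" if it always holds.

7

Check coin → X select at each position in order: 0 ✓, 1 ✓, 2 ✓, 3 ✓, 4 ✓, 5 ✓, 6 ✓.
At position 7 the labels are {coin, select} and the next position 8 has {}, so coin → X select is false there. This is the first violation.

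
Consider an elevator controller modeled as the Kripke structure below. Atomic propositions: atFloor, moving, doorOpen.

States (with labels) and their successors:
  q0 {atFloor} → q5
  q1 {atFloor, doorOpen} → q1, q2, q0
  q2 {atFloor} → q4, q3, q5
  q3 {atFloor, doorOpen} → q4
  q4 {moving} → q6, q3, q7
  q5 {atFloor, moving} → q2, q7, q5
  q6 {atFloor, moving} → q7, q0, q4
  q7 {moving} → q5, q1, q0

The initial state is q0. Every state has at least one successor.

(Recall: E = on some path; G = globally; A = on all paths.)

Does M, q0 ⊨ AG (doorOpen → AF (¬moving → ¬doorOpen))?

States satisfying doorOpen → AF (¬moving → ¬doorOpen): {q0, q2, q3, q4, q5, q6, q7}.
States satisfying AG (doorOpen → AF (¬moving → ¬doorOpen)): ∅.
q1 is reachable from q0 and violates doorOpen → AF (¬moving → ¬doorOpen), so AG fails at q0.
q0 ∉ Sat(AG (doorOpen → AF (¬moving → ¬doorOpen))).

Does not hold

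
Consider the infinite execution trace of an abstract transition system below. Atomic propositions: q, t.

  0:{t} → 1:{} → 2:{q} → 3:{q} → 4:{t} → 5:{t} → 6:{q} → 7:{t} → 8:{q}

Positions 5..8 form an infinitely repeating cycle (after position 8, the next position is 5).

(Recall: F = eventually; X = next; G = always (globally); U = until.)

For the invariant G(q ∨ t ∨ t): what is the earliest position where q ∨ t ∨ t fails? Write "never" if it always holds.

1

Check q ∨ t ∨ t at each position in order: 0 ✓.
At position 1 the labels are {}, so q ∨ t ∨ t is false there. This is the first violation.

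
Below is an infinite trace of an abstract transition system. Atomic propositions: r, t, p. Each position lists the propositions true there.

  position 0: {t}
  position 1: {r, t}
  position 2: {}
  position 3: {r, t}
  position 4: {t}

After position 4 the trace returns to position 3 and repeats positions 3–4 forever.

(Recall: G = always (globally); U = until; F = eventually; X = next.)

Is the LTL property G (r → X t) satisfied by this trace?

r → X t must hold at every position from 0 onward. It fails at position 1, so G (r → X t) is false.
Positions where r holds: 1, 3.
Check X t at each: 1→fails, 3→ok.

Does not hold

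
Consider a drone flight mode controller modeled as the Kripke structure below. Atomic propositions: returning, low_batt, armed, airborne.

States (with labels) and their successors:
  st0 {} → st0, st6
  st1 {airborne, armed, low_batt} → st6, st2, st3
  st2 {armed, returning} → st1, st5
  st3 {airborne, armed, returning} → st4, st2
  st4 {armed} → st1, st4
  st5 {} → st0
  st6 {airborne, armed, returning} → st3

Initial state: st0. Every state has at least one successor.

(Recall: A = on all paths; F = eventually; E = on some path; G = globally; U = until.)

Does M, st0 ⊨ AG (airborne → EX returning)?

Yes

States satisfying airborne → EX returning: {st0, st1, st2, st3, st4, st5, st6}.
States satisfying AG (airborne → EX returning): {st0, st1, st2, st3, st4, st5, st6}.
Every state reachable from st0 satisfies airborne → EX returning.
st0 ∈ Sat(AG (airborne → EX returning)).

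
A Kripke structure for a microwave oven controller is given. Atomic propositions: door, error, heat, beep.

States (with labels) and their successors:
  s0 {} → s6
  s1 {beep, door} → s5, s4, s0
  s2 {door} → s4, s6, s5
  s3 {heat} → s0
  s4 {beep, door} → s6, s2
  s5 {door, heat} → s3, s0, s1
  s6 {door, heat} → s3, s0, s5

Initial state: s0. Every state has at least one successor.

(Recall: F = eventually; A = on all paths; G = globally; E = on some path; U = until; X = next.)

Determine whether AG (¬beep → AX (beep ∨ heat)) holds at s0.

States satisfying ¬beep → AX (beep ∨ heat): {s0, s1, s2, s4}.
States satisfying AG (¬beep → AX (beep ∨ heat)): ∅.
s3 is reachable from s0 and violates ¬beep → AX (beep ∨ heat), so AG fails at s0.
s0 ∉ Sat(AG (¬beep → AX (beep ∨ heat))).

No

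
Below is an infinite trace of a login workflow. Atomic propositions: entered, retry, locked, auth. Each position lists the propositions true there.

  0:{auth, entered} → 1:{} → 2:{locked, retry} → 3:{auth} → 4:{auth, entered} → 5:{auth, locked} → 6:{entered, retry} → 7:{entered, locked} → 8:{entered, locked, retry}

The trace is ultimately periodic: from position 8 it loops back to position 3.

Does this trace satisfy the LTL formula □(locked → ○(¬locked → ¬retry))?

locked → ○(¬locked → ¬retry) must hold at every position from 0 onward. It fails at position 5, so □(locked → ○(¬locked → ¬retry)) is false.
Positions where locked holds: 2, 5, 7, 8.
Check ○(¬locked → ¬retry) at each: 2→ok, 5→fails, 7→ok, 8→ok.

Does not hold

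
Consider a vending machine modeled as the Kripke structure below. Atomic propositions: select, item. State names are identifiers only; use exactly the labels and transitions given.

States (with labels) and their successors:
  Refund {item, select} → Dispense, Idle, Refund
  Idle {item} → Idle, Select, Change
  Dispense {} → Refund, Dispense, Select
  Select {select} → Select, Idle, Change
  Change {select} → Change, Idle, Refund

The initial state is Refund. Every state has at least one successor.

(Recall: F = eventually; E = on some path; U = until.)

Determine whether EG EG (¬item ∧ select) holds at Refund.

States satisfying EG (¬item ∧ select): {Select, Change}.
States satisfying EG EG (¬item ∧ select): {Select, Change}.
No suitable path/successor from Refund witnesses the formula.
Refund ∉ Sat(EG EG (¬item ∧ select)).

Violated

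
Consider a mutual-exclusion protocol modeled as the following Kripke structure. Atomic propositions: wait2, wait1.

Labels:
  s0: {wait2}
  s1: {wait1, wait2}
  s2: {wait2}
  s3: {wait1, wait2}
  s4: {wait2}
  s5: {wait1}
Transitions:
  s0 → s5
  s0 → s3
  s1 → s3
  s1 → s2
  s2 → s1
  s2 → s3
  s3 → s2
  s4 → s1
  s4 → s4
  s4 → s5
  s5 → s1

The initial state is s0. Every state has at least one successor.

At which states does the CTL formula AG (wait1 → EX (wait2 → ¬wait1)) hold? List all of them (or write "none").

{s1, s2, s3}

States satisfying wait1 → EX (wait2 → ¬wait1): {s0, s1, s2, s3, s4}.
States satisfying AG (wait1 → EX (wait2 → ¬wait1)): {s1, s2, s3}.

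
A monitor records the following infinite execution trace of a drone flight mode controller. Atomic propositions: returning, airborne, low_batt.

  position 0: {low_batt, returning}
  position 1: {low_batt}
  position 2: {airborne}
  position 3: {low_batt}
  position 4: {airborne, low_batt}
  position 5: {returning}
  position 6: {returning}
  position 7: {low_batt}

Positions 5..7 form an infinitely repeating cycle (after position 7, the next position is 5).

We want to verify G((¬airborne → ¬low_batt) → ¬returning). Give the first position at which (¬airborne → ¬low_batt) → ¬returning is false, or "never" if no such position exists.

5

Check (¬airborne → ¬low_batt) → ¬returning at each position in order: 0 ✓, 1 ✓, 2 ✓, 3 ✓, 4 ✓.
At position 5 the labels are {returning}, so (¬airborne → ¬low_batt) → ¬returning is false there. This is the first violation.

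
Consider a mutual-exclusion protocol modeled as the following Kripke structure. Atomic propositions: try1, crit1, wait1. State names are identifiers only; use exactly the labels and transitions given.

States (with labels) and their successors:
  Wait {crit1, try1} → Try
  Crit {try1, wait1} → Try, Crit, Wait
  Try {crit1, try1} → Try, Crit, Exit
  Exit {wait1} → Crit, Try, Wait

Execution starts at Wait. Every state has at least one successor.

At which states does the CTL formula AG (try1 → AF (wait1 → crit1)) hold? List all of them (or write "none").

none

States satisfying try1 → AF (wait1 → crit1): {Wait, Try, Exit}.
States satisfying AG (try1 → AF (wait1 → crit1)): ∅.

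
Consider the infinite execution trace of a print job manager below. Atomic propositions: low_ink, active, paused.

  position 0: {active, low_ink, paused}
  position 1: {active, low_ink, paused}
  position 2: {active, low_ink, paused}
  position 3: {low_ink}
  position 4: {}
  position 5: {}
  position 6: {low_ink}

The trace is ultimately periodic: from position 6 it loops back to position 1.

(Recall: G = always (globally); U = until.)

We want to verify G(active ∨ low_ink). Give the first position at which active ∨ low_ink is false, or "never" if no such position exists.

4

Check active ∨ low_ink at each position in order: 0 ✓, 1 ✓, 2 ✓, 3 ✓.
At position 4 the labels are {}, so active ∨ low_ink is false there. This is the first violation.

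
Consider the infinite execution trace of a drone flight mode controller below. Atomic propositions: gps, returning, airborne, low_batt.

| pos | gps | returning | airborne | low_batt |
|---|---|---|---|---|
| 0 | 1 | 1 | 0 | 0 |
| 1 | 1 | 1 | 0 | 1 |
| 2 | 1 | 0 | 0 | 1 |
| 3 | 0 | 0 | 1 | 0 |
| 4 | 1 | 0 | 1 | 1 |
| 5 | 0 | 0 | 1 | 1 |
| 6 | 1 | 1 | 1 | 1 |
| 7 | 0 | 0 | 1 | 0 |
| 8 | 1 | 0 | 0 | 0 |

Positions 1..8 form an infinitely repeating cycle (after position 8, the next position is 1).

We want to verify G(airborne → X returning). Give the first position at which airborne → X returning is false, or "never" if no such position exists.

3

Check airborne → X returning at each position in order: 0 ✓, 1 ✓, 2 ✓.
At position 3 the labels are {airborne} and the next position 4 has {airborne, gps, low_batt}, so airborne → X returning is false there. This is the first violation.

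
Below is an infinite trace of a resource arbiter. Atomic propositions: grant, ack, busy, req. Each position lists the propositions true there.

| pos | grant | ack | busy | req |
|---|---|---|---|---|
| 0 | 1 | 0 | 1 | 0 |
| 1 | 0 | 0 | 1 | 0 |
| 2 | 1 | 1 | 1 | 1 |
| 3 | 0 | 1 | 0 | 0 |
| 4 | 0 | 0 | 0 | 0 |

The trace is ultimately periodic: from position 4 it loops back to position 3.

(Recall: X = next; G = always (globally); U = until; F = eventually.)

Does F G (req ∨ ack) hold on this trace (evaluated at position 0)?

Does not hold

G (req ∨ ack) is false at every position 0..4, so it never becomes true and F G (req ∨ ack) fails.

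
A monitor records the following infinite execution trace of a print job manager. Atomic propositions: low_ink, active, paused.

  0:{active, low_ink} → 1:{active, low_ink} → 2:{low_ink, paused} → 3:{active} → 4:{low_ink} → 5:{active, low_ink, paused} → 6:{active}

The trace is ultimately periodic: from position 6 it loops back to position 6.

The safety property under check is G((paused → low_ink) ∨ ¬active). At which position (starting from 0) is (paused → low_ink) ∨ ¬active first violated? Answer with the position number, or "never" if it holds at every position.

never

(paused → low_ink) ∨ ¬active holds at every position 0..6, and those are all the positions the trace ever visits, so the invariant G((paused → low_ink) ∨ ¬active) is never violated.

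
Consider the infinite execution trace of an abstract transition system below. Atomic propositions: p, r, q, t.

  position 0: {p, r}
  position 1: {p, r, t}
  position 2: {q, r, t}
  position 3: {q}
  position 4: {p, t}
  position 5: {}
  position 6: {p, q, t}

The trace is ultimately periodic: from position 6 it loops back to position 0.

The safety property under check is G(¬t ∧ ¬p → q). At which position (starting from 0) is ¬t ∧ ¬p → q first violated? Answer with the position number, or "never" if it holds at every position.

5

Check ¬t ∧ ¬p → q at each position in order: 0 ✓, 1 ✓, 2 ✓, 3 ✓, 4 ✓.
At position 5 the labels are {}, so ¬t ∧ ¬p → q is false there. This is the first violation.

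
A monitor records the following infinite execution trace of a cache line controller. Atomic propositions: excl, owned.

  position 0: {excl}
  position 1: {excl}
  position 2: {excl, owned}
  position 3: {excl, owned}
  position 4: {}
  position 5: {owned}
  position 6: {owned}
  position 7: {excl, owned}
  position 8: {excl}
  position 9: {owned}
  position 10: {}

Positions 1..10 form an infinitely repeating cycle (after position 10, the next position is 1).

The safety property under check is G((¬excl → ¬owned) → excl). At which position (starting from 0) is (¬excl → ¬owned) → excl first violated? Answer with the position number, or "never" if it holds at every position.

Check (¬excl → ¬owned) → excl at each position in order: 0 ✓, 1 ✓, 2 ✓, 3 ✓.
At position 4 the labels are {}, so (¬excl → ¬owned) → excl is false there. This is the first violation.

4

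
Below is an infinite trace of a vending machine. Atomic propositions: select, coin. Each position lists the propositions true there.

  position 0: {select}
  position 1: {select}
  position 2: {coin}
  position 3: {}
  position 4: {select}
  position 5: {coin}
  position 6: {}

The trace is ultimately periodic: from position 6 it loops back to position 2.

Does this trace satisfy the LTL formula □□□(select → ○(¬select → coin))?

Yes

□□(select → ○(¬select → coin)) holds at every position 0..6, and those are all positions ever visited, so □□□(select → ○(¬select → coin)) holds.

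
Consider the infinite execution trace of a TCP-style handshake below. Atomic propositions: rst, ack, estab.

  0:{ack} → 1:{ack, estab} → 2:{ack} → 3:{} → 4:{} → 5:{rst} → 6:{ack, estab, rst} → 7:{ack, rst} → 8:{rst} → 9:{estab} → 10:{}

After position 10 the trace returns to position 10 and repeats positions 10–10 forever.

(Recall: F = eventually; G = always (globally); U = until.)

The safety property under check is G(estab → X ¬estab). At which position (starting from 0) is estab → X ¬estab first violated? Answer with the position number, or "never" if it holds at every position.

estab → X ¬estab holds at every position 0..10, and those are all the positions the trace ever visits, so the invariant G(estab → X ¬estab) is never violated.

never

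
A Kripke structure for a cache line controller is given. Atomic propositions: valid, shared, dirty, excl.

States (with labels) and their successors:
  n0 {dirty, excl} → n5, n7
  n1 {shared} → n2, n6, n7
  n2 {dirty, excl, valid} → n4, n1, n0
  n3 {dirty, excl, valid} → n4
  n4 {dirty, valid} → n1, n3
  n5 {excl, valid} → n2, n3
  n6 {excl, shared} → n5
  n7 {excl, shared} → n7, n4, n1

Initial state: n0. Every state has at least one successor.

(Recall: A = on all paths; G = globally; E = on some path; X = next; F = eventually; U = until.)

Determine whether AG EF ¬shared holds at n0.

States satisfying EF ¬shared: {n0, n1, n2, n3, n4, n5, n6, n7}.
States satisfying AG EF ¬shared: {n0, n1, n2, n3, n4, n5, n6, n7}.
Every state reachable from n0 satisfies EF ¬shared.
n0 ∈ Sat(AG EF ¬shared).

Holds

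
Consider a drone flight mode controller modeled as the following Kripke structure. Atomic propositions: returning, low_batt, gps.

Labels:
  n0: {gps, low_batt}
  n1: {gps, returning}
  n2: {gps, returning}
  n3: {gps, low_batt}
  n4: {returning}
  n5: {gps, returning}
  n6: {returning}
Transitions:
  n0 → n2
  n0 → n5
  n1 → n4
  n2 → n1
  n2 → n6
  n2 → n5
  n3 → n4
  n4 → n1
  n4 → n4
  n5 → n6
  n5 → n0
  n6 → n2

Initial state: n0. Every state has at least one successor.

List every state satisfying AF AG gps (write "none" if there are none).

States satisfying AG gps: ∅.
States satisfying AF AG gps: ∅.

none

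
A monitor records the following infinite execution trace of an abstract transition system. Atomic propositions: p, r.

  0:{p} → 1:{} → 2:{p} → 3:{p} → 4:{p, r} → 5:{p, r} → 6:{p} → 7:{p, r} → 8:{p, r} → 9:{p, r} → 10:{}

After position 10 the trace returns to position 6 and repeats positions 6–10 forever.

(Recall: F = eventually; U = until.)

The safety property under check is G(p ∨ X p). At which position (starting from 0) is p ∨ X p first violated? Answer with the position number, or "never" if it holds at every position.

never

p ∨ X p holds at every position 0..10, and those are all the positions the trace ever visits, so the invariant G(p ∨ X p) is never violated.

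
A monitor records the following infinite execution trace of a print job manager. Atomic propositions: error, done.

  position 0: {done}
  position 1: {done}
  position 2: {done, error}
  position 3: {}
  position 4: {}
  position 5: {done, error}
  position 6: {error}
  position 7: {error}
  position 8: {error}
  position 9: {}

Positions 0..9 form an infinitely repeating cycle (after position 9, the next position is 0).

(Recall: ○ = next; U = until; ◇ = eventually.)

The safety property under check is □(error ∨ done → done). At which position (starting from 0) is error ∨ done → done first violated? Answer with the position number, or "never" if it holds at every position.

6

Check error ∨ done → done at each position in order: 0 ✓, 1 ✓, 2 ✓, 3 ✓, 4 ✓, 5 ✓.
At position 6 the labels are {error}, so error ∨ done → done is false there. This is the first violation.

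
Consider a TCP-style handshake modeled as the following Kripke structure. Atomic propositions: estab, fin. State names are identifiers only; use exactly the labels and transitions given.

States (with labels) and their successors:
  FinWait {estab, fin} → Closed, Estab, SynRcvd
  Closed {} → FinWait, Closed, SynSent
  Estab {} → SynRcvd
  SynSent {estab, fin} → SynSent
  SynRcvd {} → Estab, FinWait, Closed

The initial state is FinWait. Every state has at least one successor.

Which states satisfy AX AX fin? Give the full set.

States satisfying AX fin: {SynSent}.
States satisfying AX AX fin: {SynSent}.

{SynSent}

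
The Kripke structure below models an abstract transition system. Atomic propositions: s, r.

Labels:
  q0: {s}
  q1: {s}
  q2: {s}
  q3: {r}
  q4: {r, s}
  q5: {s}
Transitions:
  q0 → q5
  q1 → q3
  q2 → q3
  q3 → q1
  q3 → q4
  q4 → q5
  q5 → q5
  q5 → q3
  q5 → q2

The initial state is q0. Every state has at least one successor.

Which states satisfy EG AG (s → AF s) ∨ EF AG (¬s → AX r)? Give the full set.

{q0, q1, q2, q3, q4, q5}

States satisfying AG (s → AF s): {q0, q1, q2, q3, q4, q5}.
States satisfying EG AG (s → AF s): {q0, q1, q2, q3, q4, q5}.
States satisfying AG (¬s → AX r): ∅.
States satisfying EF AG (¬s → AX r): ∅.
States satisfying EG AG (s → AF s) ∨ EF AG (¬s → AX r): {q0, q1, q2, q3, q4, q5}.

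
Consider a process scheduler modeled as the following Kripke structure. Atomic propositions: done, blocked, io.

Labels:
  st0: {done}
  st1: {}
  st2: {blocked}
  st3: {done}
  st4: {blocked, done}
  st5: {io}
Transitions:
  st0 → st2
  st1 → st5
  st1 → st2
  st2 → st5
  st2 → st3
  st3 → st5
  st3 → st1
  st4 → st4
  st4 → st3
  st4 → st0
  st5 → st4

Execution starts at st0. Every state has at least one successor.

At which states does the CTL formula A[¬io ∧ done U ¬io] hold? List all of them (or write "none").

States satisfying ¬io ∧ done: {st0, st3, st4}.
States satisfying ¬io: {st0, st1, st2, st3, st4}.
States satisfying A[¬io ∧ done U ¬io]: {st0, st1, st2, st3, st4}.

{st0, st1, st2, st3, st4}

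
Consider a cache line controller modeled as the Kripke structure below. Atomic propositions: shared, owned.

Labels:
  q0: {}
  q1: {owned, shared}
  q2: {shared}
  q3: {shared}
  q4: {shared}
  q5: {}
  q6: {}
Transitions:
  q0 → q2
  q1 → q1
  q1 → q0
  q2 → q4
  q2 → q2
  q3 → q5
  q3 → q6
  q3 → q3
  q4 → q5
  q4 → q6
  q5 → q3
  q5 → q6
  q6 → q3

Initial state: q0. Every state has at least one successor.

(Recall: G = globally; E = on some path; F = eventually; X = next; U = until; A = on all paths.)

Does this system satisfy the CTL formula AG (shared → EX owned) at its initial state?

Does not hold

States satisfying shared → EX owned: {q0, q1, q5, q6}.
States satisfying AG (shared → EX owned): ∅.
q2 is reachable from q0 and violates shared → EX owned, so AG fails at q0.
q0 ∉ Sat(AG (shared → EX owned)).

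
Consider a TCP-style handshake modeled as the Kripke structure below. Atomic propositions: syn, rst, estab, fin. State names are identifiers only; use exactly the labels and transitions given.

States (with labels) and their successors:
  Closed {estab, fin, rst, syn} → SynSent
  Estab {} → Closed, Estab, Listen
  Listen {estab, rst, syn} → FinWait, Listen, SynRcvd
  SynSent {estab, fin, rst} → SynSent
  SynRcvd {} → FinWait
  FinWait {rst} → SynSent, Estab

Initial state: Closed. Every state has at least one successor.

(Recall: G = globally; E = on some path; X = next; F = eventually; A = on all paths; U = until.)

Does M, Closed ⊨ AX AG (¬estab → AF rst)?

Yes

States satisfying AG (¬estab → AF rst): {Closed, SynSent}.
States satisfying AX AG (¬estab → AF rst): {Closed, SynSent}.
Closed ∈ Sat(AX AG (¬estab → AF rst)).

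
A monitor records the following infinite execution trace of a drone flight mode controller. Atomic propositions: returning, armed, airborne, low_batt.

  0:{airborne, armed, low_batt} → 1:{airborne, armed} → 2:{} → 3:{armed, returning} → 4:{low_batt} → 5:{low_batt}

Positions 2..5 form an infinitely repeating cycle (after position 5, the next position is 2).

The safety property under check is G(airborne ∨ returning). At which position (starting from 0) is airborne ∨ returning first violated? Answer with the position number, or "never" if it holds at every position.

2

Check airborne ∨ returning at each position in order: 0 ✓, 1 ✓.
At position 2 the labels are {}, so airborne ∨ returning is false there. This is the first violation.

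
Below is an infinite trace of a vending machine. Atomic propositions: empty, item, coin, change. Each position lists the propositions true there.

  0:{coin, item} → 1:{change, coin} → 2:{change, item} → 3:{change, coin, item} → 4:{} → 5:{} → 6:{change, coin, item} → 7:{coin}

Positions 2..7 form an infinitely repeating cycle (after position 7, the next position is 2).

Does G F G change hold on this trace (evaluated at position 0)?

No

F G change must hold at every position from 0 onward. It fails at position 0, so G F G change is false.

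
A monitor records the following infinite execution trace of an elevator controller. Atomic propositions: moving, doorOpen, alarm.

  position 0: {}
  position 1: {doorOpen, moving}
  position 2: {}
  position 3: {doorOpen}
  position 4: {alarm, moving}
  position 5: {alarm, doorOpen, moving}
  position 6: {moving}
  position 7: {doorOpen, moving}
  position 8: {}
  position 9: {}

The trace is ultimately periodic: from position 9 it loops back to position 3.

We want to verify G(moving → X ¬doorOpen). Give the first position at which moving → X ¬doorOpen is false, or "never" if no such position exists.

Check moving → X ¬doorOpen at each position in order: 0 ✓, 1 ✓, 2 ✓, 3 ✓.
At position 4 the labels are {alarm, moving} and the next position 5 has {alarm, doorOpen, moving}, so moving → X ¬doorOpen is false there. This is the first violation.

4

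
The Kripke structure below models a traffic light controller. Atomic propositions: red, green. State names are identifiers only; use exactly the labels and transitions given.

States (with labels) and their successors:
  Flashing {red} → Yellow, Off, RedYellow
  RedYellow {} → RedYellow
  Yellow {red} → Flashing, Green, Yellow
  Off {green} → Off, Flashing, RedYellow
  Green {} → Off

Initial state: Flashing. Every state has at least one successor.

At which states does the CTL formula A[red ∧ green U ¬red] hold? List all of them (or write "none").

{RedYellow, Off, Green}

States satisfying red ∧ green: ∅.
States satisfying ¬red: {RedYellow, Off, Green}.
States satisfying A[red ∧ green U ¬red]: {RedYellow, Off, Green}.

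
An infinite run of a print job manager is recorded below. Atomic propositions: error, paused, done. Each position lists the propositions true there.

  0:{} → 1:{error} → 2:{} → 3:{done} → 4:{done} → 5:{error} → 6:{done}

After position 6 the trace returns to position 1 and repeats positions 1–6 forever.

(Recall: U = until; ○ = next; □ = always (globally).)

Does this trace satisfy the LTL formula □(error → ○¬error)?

Satisfied

error → ○¬error holds at every position 0..6, and those are all positions ever visited, so □(error → ○¬error) holds.
Positions where error holds: 1, 5.
Check ○¬error at each: 1→ok, 5→ok.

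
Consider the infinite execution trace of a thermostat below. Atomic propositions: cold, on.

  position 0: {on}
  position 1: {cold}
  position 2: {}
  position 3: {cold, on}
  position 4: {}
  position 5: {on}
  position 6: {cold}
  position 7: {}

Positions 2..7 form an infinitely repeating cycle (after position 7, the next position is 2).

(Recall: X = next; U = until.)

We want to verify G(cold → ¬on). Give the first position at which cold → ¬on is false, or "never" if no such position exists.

3

Check cold → ¬on at each position in order: 0 ✓, 1 ✓, 2 ✓.
At position 3 the labels are {cold, on}, so cold → ¬on is false there. This is the first violation.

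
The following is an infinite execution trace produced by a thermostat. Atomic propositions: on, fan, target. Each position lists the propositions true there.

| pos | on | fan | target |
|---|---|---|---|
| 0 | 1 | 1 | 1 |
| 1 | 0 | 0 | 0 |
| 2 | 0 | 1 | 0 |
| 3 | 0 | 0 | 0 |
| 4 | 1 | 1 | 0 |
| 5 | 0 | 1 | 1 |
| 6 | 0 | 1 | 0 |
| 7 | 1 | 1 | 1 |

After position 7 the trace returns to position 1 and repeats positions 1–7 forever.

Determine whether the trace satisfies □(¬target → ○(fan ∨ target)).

¬target → ○(fan ∨ target) must hold at every position from 0 onward. It fails at position 2, so □(¬target → ○(fan ∨ target)) is false.
Positions where ¬target holds: 1, 2, 3, 4, 6.
Check ○(fan ∨ target) at each: 1→ok, 2→fails, 3→ok, 4→ok, 6→ok.

Does not hold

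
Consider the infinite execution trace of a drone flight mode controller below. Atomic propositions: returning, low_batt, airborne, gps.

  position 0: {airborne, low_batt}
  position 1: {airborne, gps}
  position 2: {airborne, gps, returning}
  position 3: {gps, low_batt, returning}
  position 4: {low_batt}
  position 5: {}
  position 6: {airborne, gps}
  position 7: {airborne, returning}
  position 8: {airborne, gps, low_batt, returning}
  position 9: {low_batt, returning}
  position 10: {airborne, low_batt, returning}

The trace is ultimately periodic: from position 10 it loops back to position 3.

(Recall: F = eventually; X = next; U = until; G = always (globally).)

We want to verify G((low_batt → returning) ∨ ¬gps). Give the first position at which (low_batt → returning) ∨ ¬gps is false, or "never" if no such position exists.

(low_batt → returning) ∨ ¬gps holds at every position 0..10, and those are all the positions the trace ever visits, so the invariant G((low_batt → returning) ∨ ¬gps) is never violated.

never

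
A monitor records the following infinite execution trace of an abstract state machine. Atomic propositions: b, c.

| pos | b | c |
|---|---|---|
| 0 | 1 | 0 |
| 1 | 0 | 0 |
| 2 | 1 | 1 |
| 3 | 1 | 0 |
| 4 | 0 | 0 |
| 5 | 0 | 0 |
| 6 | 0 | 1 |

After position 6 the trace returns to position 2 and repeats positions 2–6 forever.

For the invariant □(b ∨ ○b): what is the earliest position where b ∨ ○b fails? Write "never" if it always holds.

4

Check b ∨ ○b at each position in order: 0 ✓, 1 ✓, 2 ✓, 3 ✓.
At position 4 the labels are {} and the next position 5 has {}, so b ∨ ○b is false there. This is the first violation.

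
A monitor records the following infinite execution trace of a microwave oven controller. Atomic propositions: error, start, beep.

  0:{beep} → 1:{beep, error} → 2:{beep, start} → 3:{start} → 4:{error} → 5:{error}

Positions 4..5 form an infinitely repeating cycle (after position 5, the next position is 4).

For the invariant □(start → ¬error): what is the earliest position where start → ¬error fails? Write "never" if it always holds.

start → ¬error holds at every position 0..5, and those are all the positions the trace ever visits, so the invariant □(start → ¬error) is never violated.

never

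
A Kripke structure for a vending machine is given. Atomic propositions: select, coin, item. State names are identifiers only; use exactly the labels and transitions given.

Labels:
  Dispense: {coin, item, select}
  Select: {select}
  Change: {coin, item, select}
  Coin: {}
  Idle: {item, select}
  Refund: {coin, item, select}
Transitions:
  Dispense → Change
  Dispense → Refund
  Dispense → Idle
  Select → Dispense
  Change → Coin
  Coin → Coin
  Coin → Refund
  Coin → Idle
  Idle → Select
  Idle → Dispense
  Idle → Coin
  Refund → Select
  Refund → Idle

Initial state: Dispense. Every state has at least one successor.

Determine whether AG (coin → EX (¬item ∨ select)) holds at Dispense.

Holds

States satisfying coin → EX (¬item ∨ select): {Dispense, Select, Change, Coin, Idle, Refund}.
States satisfying AG (coin → EX (¬item ∨ select)): {Dispense, Select, Change, Coin, Idle, Refund}.
Every state reachable from Dispense satisfies coin → EX (¬item ∨ select).
Dispense ∈ Sat(AG (coin → EX (¬item ∨ select))).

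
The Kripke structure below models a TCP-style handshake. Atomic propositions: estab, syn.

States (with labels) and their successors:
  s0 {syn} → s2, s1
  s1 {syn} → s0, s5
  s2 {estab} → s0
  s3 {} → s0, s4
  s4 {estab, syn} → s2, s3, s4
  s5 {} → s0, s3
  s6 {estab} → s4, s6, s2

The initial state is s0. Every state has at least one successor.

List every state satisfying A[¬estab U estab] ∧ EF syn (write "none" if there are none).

States satisfying ¬estab: {s0, s1, s3, s5}.
States satisfying estab: {s2, s4, s6}.
States satisfying A[¬estab U estab]: {s2, s4, s6}.
States satisfying syn: {s0, s1, s4}.
States satisfying EF syn: {s0, s1, s2, s3, s4, s5, s6}.
States satisfying A[¬estab U estab] ∧ EF syn: {s2, s4, s6}.

{s2, s4, s6}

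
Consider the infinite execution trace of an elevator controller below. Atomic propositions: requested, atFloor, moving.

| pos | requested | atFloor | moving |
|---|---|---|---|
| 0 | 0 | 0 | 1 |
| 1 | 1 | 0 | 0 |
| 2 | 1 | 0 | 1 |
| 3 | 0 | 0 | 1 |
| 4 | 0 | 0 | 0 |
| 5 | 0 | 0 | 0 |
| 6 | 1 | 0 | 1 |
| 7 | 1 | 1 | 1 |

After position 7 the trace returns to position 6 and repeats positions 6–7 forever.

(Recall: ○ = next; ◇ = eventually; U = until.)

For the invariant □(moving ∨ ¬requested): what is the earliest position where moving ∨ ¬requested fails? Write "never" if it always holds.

1

Check moving ∨ ¬requested at each position in order: 0 ✓.
At position 1 the labels are {requested}, so moving ∨ ¬requested is false there. This is the first violation.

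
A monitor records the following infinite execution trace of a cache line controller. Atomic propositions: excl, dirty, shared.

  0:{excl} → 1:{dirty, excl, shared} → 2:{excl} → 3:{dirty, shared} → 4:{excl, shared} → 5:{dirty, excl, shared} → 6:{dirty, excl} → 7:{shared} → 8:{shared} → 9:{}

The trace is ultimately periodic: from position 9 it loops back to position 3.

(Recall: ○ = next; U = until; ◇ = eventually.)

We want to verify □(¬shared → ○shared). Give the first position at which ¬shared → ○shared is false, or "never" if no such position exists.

¬shared → ○shared holds at every position 0..9, and those are all the positions the trace ever visits, so the invariant □(¬shared → ○shared) is never violated.

never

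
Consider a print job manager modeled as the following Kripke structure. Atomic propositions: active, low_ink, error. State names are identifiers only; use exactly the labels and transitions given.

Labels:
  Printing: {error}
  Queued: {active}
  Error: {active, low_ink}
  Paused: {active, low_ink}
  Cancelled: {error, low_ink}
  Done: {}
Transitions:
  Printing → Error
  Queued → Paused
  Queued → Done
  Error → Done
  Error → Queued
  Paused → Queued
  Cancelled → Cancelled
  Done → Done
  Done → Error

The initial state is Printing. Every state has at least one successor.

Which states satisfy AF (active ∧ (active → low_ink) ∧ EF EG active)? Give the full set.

States satisfying active ∧ (active → low_ink) ∧ EF EG active: {Error, Paused}.
States satisfying AF (active ∧ (active → low_ink) ∧ EF EG active): {Printing, Error, Paused}.

{Printing, Error, Paused}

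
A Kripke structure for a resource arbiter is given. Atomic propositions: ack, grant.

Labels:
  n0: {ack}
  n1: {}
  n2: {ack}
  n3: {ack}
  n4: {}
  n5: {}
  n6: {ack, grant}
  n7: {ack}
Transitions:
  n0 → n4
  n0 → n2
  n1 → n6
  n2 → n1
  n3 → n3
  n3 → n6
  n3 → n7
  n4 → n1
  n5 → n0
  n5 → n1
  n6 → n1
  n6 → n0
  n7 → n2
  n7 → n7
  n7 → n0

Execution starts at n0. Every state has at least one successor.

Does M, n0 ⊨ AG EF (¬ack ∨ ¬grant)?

Yes

States satisfying EF (¬ack ∨ ¬grant): {n0, n1, n2, n3, n4, n5, n6, n7}.
States satisfying AG EF (¬ack ∨ ¬grant): {n0, n1, n2, n3, n4, n5, n6, n7}.
Every state reachable from n0 satisfies EF (¬ack ∨ ¬grant).
n0 ∈ Sat(AG EF (¬ack ∨ ¬grant)).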